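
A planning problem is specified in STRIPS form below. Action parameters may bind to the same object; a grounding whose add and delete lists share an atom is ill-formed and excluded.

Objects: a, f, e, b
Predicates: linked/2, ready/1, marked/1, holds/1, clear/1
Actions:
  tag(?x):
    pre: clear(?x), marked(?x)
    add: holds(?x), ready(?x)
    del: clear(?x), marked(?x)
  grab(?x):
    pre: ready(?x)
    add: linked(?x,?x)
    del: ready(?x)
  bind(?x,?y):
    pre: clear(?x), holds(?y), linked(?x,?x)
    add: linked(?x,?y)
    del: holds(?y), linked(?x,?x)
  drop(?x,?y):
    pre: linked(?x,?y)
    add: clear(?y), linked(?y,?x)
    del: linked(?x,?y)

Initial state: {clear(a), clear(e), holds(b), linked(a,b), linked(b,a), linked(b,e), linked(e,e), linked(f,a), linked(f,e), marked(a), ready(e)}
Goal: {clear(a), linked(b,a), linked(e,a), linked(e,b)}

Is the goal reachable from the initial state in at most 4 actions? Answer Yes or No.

Yes

1. tag(a)  →  {clear(e), holds(a), holds(b), linked(a,b), linked(b,a), linked(b,e), linked(e,e), linked(f,a), linked(f,e), ready(a), ready(e)}
2. bind(e,a)  →  {clear(e), holds(b), linked(a,b), linked(b,a), linked(b,e), linked(e,a), linked(f,a), linked(f,e), ready(a), ready(e)}
3. drop(f,a)  →  {clear(a), clear(e), holds(b), linked(a,b), linked(a,f), linked(b,a), linked(b,e), linked(e,a), linked(f,e), ready(a), ready(e)}
4. drop(b,e)  →  {clear(a), clear(e), holds(b), linked(a,b), linked(a,f), linked(b,a), linked(e,a), linked(e,b), linked(f,e), ready(a), ready(e)}
optimal plan length = 4; 4 ≤ 4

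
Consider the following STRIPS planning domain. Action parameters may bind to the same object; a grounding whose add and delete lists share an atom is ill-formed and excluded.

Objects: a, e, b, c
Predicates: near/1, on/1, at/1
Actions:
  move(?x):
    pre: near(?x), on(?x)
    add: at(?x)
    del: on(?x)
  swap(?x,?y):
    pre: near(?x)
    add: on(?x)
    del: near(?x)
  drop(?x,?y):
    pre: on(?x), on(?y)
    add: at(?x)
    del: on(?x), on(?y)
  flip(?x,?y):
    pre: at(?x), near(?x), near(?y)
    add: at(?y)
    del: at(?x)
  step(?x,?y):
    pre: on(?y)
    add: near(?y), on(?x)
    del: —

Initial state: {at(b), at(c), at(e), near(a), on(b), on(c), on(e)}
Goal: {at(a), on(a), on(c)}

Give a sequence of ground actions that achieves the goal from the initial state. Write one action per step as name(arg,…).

step(a,e); flip(e,a)

1. step(a,e)  →  {at(b), at(c), at(e), near(a), near(e), on(a), on(b), on(c), on(e)}
2. flip(e,a)  →  {at(a), at(b), at(c), near(a), near(e), on(a), on(b), on(c), on(e)}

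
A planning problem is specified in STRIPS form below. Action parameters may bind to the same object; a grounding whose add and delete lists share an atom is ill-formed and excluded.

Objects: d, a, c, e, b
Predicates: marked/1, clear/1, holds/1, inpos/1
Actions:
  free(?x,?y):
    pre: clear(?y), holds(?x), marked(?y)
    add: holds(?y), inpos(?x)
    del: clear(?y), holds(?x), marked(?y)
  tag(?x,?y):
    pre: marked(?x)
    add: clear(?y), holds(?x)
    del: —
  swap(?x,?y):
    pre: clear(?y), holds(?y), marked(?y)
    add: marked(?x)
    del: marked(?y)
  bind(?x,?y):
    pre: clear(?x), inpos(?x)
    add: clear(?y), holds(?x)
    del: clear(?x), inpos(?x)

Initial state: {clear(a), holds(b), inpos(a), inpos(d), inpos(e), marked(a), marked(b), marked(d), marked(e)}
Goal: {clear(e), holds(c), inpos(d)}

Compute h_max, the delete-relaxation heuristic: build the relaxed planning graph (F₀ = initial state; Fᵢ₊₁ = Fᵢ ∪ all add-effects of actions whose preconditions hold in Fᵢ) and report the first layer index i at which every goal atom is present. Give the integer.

F0 = init (9 atoms)
F1 = F0 ∪ {clear(b), clear(c), clear(d), clear(e), holds(a), holds(d), holds(e), inpos(b)}  (17 atoms)
F2 = F1 ∪ {marked(c)}  (18 atoms)
F3 = F2 ∪ {holds(c)}  (19 atoms)
goal ⊆ F3  ⇒  h_max = 3

3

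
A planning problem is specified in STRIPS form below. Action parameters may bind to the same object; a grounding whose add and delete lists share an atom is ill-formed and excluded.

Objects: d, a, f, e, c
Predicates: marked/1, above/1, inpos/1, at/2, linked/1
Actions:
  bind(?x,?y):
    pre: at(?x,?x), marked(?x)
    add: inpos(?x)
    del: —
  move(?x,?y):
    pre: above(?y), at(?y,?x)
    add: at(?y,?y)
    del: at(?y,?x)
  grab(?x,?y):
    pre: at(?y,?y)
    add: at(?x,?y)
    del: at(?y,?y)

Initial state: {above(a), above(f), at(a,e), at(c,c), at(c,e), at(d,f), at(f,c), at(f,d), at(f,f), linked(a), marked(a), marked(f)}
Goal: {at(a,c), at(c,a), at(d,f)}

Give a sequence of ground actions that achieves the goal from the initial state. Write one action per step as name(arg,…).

1. move(e,a)  →  {above(a), above(f), at(a,a), at(c,c), at(c,e), at(d,f), at(f,c), at(f,d), at(f,f), linked(a), marked(a), marked(f)}
2. grab(a,c)  →  {above(a), above(f), at(a,a), at(a,c), at(c,e), at(d,f), at(f,c), at(f,d), at(f,f), linked(a), marked(a), marked(f)}
3. grab(c,a)  →  {above(a), above(f), at(a,c), at(c,a), at(c,e), at(d,f), at(f,c), at(f,d), at(f,f), linked(a), marked(a), marked(f)}

move(e,a); grab(a,c); grab(c,a)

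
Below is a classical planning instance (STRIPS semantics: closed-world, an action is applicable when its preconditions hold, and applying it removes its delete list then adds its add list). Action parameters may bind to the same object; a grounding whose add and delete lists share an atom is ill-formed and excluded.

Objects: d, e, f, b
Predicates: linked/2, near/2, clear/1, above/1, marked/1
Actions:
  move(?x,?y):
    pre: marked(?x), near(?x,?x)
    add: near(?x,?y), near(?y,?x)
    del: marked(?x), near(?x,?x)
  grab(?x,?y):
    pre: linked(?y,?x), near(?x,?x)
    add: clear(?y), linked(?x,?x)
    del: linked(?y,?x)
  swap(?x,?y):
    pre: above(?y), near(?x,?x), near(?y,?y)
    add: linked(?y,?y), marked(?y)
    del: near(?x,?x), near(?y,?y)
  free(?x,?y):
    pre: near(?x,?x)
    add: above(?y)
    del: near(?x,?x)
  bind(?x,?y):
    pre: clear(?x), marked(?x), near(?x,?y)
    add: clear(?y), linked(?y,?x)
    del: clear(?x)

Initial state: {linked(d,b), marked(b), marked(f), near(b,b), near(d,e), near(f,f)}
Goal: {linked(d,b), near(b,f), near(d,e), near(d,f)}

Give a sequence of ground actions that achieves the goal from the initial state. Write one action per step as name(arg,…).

move(f,d); move(b,f)

1. move(f,d)  →  {linked(d,b), marked(b), near(b,b), near(d,e), near(d,f), near(f,d)}
2. move(b,f)  →  {linked(d,b), near(b,f), near(d,e), near(d,f), near(f,b), near(f,d)}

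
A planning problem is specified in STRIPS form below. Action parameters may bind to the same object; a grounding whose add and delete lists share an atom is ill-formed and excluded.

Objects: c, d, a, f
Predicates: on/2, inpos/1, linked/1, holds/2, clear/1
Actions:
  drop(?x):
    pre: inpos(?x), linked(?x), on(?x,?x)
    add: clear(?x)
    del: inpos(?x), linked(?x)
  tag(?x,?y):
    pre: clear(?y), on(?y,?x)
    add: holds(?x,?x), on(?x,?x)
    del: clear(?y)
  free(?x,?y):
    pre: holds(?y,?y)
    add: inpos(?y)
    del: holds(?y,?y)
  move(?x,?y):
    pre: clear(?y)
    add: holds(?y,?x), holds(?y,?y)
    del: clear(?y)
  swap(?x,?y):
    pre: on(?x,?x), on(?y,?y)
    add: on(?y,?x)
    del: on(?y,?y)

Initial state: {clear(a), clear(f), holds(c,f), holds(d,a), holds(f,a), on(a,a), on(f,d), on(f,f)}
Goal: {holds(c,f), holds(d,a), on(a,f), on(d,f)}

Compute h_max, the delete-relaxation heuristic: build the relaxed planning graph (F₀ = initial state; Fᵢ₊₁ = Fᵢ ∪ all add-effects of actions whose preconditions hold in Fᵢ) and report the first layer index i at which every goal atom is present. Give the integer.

F0 = init (8 atoms)
F1 = F0 ∪ {holds(a,a), holds(a,c), holds(a,d), holds(a,f), holds(d,d), holds(f,c), holds(f,d), holds(f,f), on(a,f), on(d,d), on(f,a)}  (19 atoms)
F2 = F1 ∪ {inpos(a), inpos(d), inpos(f), on(a,d), on(d,a), on(d,f)}  (25 atoms)
goal ⊆ F2  ⇒  h_max = 2

2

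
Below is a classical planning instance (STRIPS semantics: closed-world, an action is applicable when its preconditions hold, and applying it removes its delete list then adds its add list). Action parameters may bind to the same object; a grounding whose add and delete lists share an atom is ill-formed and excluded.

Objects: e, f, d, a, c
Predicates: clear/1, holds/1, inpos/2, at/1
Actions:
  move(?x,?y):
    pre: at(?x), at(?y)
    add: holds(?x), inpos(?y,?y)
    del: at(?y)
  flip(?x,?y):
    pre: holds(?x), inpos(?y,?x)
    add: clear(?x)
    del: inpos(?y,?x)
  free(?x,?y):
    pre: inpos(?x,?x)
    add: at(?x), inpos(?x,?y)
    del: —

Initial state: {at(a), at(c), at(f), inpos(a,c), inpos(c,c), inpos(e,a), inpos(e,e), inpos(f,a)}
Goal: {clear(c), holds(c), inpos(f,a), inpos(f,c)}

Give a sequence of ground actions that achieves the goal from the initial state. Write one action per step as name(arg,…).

move(c,f); flip(c,a); free(f,c)

1. move(c,f)  →  {at(a), at(c), holds(c), inpos(a,c), inpos(c,c), inpos(e,a), inpos(e,e), inpos(f,a), inpos(f,f)}
2. flip(c,a)  →  {at(a), at(c), clear(c), holds(c), inpos(c,c), inpos(e,a), inpos(e,e), inpos(f,a), inpos(f,f)}
3. free(f,c)  →  {at(a), at(c), at(f), clear(c), holds(c), inpos(c,c), inpos(e,a), inpos(e,e), inpos(f,a), inpos(f,c), inpos(f,f)}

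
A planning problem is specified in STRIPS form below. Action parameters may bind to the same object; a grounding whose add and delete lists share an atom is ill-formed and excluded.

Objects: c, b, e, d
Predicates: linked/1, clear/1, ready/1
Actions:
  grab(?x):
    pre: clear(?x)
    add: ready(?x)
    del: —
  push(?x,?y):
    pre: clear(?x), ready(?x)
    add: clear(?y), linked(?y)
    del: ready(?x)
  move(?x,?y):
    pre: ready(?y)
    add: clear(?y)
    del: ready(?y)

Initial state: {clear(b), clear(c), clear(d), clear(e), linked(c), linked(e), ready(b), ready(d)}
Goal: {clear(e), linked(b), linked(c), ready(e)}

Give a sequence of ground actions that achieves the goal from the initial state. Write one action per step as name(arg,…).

1. grab(e)  →  {clear(b), clear(c), clear(d), clear(e), linked(c), linked(e), ready(b), ready(d), ready(e)}
2. push(b,b)  →  {clear(b), clear(c), clear(d), clear(e), linked(b), linked(c), linked(e), ready(d), ready(e)}

grab(e); push(b,b)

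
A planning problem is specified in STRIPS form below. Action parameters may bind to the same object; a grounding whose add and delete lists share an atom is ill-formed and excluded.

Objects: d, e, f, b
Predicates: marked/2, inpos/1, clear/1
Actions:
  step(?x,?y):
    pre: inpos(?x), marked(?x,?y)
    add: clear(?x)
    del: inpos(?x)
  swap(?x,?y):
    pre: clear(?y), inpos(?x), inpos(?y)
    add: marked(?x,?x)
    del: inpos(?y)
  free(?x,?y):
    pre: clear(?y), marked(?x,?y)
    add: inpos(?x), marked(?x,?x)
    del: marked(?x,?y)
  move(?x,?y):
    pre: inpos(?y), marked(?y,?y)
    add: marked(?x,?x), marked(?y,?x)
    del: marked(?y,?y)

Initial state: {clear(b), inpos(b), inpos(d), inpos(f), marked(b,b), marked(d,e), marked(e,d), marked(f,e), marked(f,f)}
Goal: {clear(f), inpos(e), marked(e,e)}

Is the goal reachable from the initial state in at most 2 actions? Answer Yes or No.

No

1. step(d,e)  →  {clear(b), clear(d), inpos(b), inpos(f), marked(b,b), marked(d,e), marked(e,d), marked(f,e), marked(f,f)}
2. step(f,e)  →  {clear(b), clear(d), clear(f), inpos(b), marked(b,b), marked(d,e), marked(e,d), marked(f,e), marked(f,f)}
3. free(e,d)  →  {clear(b), clear(d), clear(f), inpos(b), inpos(e), marked(b,b), marked(d,e), marked(e,e), marked(f,e), marked(f,f)}
optimal plan length = 3; 3 > 2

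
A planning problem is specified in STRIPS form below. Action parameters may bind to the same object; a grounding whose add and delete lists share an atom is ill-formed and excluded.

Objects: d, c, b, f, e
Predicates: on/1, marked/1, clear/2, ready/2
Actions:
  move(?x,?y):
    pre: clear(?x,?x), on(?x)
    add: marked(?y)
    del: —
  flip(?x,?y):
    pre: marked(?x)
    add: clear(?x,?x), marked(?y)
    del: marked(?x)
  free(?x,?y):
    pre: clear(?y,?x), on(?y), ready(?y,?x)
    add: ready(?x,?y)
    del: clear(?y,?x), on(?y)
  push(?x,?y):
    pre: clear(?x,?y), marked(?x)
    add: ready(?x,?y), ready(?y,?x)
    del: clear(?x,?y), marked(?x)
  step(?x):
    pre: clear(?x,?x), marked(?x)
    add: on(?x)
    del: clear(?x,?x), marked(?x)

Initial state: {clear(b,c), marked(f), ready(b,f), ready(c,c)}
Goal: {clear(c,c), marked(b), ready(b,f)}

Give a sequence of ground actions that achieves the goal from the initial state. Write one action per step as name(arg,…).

1. flip(f,c)  →  {clear(b,c), clear(f,f), marked(c), ready(b,f), ready(c,c)}
2. flip(c,b)  →  {clear(b,c), clear(c,c), clear(f,f), marked(b), ready(b,f), ready(c,c)}

flip(f,c); flip(c,b)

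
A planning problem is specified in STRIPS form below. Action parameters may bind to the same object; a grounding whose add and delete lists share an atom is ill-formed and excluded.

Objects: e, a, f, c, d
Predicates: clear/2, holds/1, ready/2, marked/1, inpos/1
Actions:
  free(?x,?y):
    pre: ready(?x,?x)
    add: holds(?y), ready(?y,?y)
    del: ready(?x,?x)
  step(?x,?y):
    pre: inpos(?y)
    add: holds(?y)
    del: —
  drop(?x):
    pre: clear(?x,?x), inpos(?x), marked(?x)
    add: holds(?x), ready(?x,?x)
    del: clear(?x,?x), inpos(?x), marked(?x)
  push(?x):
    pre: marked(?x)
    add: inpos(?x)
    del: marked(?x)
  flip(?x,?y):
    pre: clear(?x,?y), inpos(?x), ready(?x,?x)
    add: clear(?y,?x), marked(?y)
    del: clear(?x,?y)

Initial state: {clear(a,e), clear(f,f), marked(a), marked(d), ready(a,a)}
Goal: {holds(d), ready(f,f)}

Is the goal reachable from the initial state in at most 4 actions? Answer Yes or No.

Yes

1. free(a,d)  →  {clear(a,e), clear(f,f), holds(d), marked(a), marked(d), ready(d,d)}
2. free(d,f)  →  {clear(a,e), clear(f,f), holds(d), holds(f), marked(a), marked(d), ready(f,f)}
optimal plan length = 2; 2 ≤ 4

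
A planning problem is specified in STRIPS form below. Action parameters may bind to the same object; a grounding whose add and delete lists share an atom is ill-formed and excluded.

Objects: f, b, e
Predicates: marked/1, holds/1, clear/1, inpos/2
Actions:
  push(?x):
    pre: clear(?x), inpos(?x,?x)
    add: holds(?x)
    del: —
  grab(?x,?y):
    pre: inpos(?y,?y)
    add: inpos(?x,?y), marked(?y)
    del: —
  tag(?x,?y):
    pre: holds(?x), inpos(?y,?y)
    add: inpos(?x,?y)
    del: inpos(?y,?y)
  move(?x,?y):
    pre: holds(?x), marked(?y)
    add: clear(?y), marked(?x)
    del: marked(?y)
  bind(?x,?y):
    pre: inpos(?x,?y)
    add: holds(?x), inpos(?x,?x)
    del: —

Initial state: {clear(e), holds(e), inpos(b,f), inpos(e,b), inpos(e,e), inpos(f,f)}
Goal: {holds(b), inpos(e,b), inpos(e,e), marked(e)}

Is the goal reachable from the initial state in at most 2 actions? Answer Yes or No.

1. grab(f,e)  →  {clear(e), holds(e), inpos(b,f), inpos(e,b), inpos(e,e), inpos(f,e), inpos(f,f), marked(e)}
2. bind(b,f)  →  {clear(e), holds(b), holds(e), inpos(b,b), inpos(b,f), inpos(e,b), inpos(e,e), inpos(f,e), inpos(f,f), marked(e)}
optimal plan length = 2; 2 ≤ 2

Yes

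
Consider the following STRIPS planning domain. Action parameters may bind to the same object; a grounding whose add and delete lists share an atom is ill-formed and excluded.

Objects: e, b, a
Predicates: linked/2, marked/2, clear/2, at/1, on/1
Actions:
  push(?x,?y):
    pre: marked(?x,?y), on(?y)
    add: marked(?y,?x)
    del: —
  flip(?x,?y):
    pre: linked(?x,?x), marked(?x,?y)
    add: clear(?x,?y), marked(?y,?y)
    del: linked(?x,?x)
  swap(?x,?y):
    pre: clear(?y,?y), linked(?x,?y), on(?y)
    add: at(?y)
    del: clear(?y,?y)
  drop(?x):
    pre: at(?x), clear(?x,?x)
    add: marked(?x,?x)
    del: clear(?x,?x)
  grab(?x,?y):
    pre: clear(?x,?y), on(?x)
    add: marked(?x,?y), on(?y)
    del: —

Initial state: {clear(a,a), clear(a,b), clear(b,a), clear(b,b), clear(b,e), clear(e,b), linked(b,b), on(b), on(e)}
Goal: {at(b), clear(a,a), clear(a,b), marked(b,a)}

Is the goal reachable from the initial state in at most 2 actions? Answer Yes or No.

1. swap(b,b)  →  {at(b), clear(a,a), clear(a,b), clear(b,a), clear(b,e), clear(e,b), linked(b,b), on(b), on(e)}
2. grab(b,a)  →  {at(b), clear(a,a), clear(a,b), clear(b,a), clear(b,e), clear(e,b), linked(b,b), marked(b,a), on(a), on(b), on(e)}
optimal plan length = 2; 2 ≤ 2

Yes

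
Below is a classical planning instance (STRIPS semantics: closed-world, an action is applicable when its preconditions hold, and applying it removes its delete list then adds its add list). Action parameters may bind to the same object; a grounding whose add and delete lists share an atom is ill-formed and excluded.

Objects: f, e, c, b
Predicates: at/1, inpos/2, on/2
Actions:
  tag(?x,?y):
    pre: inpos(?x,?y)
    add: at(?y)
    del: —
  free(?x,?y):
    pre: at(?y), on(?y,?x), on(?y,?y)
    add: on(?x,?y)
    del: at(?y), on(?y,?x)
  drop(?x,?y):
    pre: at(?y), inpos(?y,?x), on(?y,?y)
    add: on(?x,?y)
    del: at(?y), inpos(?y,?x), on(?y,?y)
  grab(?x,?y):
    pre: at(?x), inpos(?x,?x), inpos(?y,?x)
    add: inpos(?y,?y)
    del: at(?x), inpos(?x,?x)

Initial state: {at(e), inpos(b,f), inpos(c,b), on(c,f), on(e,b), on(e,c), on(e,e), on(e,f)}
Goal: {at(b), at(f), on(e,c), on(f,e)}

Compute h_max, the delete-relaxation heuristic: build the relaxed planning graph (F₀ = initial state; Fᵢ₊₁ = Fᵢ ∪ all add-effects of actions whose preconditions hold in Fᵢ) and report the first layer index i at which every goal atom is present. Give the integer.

1

F0 = init (8 atoms)
F1 = F0 ∪ {at(b), at(f), on(b,e), on(c,e), on(f,e)}  (13 atoms)
goal ⊆ F1  ⇒  h_max = 1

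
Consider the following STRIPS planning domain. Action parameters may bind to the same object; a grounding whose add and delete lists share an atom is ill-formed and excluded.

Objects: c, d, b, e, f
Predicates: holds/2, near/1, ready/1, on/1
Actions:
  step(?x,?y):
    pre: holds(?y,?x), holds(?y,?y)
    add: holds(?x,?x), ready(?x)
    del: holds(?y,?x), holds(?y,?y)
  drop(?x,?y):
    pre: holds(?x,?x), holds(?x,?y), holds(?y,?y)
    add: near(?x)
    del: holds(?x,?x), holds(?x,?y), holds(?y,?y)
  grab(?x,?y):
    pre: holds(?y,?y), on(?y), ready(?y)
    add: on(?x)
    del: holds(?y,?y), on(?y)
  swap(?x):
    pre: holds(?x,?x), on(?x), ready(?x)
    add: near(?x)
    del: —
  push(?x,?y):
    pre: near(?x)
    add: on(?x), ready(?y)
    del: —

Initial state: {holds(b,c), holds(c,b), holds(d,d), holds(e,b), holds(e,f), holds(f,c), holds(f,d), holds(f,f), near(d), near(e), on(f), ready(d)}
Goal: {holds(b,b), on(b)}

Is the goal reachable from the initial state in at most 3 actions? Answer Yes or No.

No

1. step(c,f)  →  {holds(b,c), holds(c,b), holds(c,c), holds(d,d), holds(e,b), holds(e,f), holds(f,d), near(d), near(e), on(f), ready(c), ready(d)}
2. step(b,c)  →  {holds(b,b), holds(b,c), holds(d,d), holds(e,b), holds(e,f), holds(f,d), near(d), near(e), on(f), ready(b), ready(c), ready(d)}
3. push(d,c)  →  {holds(b,b), holds(b,c), holds(d,d), holds(e,b), holds(e,f), holds(f,d), near(d), near(e), on(d), on(f), ready(b), ready(c), ready(d)}
4. grab(b,d)  →  {holds(b,b), holds(b,c), holds(e,b), holds(e,f), holds(f,d), near(d), near(e), on(b), on(f), ready(b), ready(c), ready(d)}
optimal plan length = 4; 4 > 3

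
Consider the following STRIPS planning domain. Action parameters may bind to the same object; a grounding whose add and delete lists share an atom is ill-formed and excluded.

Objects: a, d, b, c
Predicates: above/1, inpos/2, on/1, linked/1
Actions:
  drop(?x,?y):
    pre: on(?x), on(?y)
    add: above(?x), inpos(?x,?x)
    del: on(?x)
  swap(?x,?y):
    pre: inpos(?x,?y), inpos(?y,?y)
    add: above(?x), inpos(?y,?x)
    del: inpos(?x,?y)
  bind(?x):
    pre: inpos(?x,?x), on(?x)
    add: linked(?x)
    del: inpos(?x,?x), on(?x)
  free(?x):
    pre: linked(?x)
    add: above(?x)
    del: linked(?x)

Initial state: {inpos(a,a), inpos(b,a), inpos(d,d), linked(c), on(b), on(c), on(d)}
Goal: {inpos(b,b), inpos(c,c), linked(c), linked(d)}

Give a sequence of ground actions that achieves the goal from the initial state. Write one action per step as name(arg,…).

1. drop(b,d)  →  {above(b), inpos(a,a), inpos(b,a), inpos(b,b), inpos(d,d), linked(c), on(c), on(d)}
2. drop(c,d)  →  {above(b), above(c), inpos(a,a), inpos(b,a), inpos(b,b), inpos(c,c), inpos(d,d), linked(c), on(d)}
3. bind(d)  →  {above(b), above(c), inpos(a,a), inpos(b,a), inpos(b,b), inpos(c,c), linked(c), linked(d)}

drop(b,d); drop(c,d); bind(d)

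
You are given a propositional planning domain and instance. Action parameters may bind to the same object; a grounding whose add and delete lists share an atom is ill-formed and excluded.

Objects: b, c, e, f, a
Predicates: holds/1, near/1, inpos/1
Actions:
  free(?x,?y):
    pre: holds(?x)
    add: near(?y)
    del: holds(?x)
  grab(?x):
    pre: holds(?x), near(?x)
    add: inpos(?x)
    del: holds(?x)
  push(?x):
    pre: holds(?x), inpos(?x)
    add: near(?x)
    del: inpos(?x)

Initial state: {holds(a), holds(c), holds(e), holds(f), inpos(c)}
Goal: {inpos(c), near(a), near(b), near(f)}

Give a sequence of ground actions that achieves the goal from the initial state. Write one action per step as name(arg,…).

free(c,b); free(e,f); free(f,a)

1. free(c,b)  →  {holds(a), holds(e), holds(f), inpos(c), near(b)}
2. free(e,f)  →  {holds(a), holds(f), inpos(c), near(b), near(f)}
3. free(f,a)  →  {holds(a), inpos(c), near(a), near(b), near(f)}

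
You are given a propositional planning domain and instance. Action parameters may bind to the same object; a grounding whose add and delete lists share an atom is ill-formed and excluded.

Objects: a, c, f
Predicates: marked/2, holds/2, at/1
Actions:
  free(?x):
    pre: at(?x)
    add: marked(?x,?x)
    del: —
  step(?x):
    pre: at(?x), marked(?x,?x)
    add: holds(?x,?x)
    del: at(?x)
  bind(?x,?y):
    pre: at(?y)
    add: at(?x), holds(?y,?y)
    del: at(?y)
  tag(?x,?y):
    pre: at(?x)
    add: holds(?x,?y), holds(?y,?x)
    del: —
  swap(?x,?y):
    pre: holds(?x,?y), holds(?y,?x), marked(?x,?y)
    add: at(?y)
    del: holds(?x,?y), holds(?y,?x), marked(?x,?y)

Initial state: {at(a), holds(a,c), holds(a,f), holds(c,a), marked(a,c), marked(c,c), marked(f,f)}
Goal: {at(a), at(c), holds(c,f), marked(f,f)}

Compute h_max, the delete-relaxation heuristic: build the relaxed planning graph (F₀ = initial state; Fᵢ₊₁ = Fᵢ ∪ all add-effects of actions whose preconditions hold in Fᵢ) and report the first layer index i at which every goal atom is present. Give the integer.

2

F0 = init (7 atoms)
F1 = F0 ∪ {at(c), at(f), holds(a,a), holds(f,a), marked(a,a)}  (12 atoms)
F2 = F1 ∪ {holds(c,c), holds(c,f), holds(f,c), holds(f,f)}  (16 atoms)
goal ⊆ F2  ⇒  h_max = 2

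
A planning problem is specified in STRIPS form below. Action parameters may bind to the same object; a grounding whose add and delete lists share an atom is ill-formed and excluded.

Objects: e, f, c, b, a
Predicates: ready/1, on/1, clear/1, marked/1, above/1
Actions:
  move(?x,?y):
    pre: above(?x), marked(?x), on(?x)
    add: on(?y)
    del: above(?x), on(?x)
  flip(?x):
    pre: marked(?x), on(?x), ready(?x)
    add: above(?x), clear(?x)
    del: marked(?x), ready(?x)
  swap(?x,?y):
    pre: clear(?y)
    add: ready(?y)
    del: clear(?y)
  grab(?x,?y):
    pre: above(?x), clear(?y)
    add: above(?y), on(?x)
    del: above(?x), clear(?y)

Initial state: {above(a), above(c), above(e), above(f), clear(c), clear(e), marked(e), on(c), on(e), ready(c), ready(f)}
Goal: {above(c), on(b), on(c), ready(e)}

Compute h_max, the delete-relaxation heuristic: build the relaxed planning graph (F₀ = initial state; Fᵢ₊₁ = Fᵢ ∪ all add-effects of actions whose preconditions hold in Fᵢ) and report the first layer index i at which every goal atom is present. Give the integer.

1

F0 = init (11 atoms)
F1 = F0 ∪ {on(a), on(b), on(f), ready(e)}  (15 atoms)
goal ⊆ F1  ⇒  h_max = 1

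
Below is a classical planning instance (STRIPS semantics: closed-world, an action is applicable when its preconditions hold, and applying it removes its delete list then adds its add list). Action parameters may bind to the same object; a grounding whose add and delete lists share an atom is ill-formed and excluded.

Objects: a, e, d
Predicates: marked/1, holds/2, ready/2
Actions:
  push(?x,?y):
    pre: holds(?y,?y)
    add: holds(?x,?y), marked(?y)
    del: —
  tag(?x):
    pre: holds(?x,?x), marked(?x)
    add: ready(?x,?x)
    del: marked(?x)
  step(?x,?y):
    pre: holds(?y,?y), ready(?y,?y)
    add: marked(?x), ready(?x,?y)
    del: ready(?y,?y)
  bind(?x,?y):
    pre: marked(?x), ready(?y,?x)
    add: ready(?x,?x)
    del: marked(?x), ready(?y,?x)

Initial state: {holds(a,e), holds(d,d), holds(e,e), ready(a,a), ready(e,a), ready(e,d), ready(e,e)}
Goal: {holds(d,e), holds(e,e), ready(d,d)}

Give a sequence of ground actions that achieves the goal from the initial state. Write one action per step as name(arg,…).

push(a,d); push(d,e); tag(d)

1. push(a,d)  →  {holds(a,d), holds(a,e), holds(d,d), holds(e,e), marked(d), ready(a,a), ready(e,a), ready(e,d), ready(e,e)}
2. push(d,e)  →  {holds(a,d), holds(a,e), holds(d,d), holds(d,e), holds(e,e), marked(d), marked(e), ready(a,a), ready(e,a), ready(e,d), ready(e,e)}
3. tag(d)  →  {holds(a,d), holds(a,e), holds(d,d), holds(d,e), holds(e,e), marked(e), ready(a,a), ready(d,d), ready(e,a), ready(e,d), ready(e,e)}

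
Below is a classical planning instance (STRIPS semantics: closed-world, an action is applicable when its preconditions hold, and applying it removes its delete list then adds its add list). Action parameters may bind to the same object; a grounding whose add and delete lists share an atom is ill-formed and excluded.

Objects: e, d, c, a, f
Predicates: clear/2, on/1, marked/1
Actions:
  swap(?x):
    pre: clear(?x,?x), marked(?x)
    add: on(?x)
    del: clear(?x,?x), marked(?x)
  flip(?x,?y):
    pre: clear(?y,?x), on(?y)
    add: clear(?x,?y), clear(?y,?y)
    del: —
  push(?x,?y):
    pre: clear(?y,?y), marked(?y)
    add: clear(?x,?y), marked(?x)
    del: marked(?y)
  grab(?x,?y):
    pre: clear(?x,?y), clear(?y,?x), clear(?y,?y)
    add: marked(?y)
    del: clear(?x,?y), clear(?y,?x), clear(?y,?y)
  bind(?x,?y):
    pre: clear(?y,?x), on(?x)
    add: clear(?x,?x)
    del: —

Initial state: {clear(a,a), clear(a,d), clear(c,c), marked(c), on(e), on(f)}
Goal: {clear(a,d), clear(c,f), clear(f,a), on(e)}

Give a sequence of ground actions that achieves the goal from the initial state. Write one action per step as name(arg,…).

push(a,c); push(f,a); flip(a,f); push(c,f)

1. push(a,c)  →  {clear(a,a), clear(a,c), clear(a,d), clear(c,c), marked(a), on(e), on(f)}
2. push(f,a)  →  {clear(a,a), clear(a,c), clear(a,d), clear(c,c), clear(f,a), marked(f), on(e), on(f)}
3. flip(a,f)  →  {clear(a,a), clear(a,c), clear(a,d), clear(a,f), clear(c,c), clear(f,a), clear(f,f), marked(f), on(e), on(f)}
4. push(c,f)  →  {clear(a,a), clear(a,c), clear(a,d), clear(a,f), clear(c,c), clear(c,f), clear(f,a), clear(f,f), marked(c), on(e), on(f)}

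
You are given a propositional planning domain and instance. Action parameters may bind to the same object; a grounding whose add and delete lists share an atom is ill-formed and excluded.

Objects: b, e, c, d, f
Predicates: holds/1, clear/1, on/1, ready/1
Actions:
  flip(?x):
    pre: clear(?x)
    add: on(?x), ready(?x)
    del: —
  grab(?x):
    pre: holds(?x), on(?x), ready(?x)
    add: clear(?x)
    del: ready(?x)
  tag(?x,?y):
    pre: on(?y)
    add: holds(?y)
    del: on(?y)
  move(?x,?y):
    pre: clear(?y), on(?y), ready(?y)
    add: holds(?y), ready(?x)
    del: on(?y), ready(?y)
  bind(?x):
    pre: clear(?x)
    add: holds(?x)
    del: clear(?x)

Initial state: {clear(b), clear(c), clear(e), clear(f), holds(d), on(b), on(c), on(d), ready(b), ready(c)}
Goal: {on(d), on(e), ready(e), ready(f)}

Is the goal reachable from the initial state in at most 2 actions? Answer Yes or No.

1. flip(e)  →  {clear(b), clear(c), clear(e), clear(f), holds(d), on(b), on(c), on(d), on(e), ready(b), ready(c), ready(e)}
2. flip(f)  →  {clear(b), clear(c), clear(e), clear(f), holds(d), on(b), on(c), on(d), on(e), on(f), ready(b), ready(c), ready(e), ready(f)}
optimal plan length = 2; 2 ≤ 2

Yes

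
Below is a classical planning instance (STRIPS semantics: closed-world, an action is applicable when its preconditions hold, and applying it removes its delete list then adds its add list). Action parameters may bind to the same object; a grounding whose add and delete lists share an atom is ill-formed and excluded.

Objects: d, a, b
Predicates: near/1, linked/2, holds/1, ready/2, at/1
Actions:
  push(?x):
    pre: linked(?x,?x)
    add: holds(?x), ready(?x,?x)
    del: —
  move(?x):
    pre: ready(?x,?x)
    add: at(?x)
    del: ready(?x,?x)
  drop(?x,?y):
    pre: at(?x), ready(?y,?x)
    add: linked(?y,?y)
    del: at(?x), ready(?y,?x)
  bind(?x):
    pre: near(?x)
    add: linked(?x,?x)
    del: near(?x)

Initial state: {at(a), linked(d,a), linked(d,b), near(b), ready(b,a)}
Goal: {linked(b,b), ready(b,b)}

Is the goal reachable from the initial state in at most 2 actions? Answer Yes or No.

Yes

1. drop(a,b)  →  {linked(b,b), linked(d,a), linked(d,b), near(b)}
2. push(b)  →  {holds(b), linked(b,b), linked(d,a), linked(d,b), near(b), ready(b,b)}
optimal plan length = 2; 2 ≤ 2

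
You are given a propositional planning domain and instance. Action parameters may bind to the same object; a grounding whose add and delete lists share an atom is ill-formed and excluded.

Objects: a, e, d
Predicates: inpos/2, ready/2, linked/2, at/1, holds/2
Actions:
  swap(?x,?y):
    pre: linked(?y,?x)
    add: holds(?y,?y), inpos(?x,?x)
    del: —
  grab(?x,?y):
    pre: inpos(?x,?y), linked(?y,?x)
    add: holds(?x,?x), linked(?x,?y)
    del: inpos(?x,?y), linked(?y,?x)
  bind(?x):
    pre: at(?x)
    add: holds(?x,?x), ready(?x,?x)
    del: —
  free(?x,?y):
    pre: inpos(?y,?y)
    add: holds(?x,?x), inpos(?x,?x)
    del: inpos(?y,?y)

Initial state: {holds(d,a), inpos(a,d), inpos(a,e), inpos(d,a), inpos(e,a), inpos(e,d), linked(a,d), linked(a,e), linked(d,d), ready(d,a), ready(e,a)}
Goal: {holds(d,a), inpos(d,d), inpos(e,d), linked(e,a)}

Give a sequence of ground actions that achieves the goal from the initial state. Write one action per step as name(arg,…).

1. swap(d,a)  →  {holds(a,a), holds(d,a), inpos(a,d), inpos(a,e), inpos(d,a), inpos(d,d), inpos(e,a), inpos(e,d), linked(a,d), linked(a,e), linked(d,d), ready(d,a), ready(e,a)}
2. grab(e,a)  →  {holds(a,a), holds(d,a), holds(e,e), inpos(a,d), inpos(a,e), inpos(d,a), inpos(d,d), inpos(e,d), linked(a,d), linked(d,d), linked(e,a), ready(d,a), ready(e,a)}

swap(d,a); grab(e,a)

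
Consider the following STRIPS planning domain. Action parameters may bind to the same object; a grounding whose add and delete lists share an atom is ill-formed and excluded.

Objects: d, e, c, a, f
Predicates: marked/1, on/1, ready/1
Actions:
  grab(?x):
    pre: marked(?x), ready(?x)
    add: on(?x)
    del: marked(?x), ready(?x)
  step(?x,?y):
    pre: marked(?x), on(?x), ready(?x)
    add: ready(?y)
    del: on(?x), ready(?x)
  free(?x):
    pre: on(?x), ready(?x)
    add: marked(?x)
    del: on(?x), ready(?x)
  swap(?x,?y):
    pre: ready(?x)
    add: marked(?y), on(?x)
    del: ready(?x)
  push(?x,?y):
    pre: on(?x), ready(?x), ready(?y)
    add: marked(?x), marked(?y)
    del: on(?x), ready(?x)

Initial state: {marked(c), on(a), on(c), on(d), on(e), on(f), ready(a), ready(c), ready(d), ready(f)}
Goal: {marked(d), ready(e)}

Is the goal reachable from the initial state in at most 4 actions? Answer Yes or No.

1. step(c,e)  →  {marked(c), on(a), on(d), on(e), on(f), ready(a), ready(d), ready(e), ready(f)}
2. free(d)  →  {marked(c), marked(d), on(a), on(e), on(f), ready(a), ready(e), ready(f)}
optimal plan length = 2; 2 ≤ 4

Yes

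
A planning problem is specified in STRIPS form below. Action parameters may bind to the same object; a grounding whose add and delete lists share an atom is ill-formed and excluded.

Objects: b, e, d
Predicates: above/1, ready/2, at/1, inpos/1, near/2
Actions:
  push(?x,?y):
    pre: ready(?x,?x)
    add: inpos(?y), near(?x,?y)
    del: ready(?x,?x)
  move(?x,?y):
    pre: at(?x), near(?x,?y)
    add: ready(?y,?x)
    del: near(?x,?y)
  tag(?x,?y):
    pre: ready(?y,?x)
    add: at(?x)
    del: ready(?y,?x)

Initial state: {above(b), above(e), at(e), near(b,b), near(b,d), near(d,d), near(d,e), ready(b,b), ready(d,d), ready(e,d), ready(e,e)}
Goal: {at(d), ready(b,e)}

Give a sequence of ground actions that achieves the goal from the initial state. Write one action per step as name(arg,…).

1. push(e,b)  →  {above(b), above(e), at(e), inpos(b), near(b,b), near(b,d), near(d,d), near(d,e), near(e,b), ready(b,b), ready(d,d), ready(e,d)}
2. move(e,b)  →  {above(b), above(e), at(e), inpos(b), near(b,b), near(b,d), near(d,d), near(d,e), ready(b,b), ready(b,e), ready(d,d), ready(e,d)}
3. tag(d,e)  →  {above(b), above(e), at(d), at(e), inpos(b), near(b,b), near(b,d), near(d,d), near(d,e), ready(b,b), ready(b,e), ready(d,d)}

push(e,b); move(e,b); tag(d,e)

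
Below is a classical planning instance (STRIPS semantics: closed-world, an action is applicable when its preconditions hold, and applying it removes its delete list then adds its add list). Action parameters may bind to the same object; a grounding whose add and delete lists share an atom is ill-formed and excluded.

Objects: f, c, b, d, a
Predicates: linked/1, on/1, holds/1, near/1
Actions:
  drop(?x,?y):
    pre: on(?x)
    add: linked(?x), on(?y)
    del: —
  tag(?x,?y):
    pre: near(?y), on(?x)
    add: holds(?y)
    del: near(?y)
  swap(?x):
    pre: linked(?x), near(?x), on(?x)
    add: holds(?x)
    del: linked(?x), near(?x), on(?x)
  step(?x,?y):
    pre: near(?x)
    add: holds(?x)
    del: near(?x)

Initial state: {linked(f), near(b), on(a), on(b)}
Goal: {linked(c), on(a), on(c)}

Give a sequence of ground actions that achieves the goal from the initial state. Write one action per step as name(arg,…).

drop(b,c); drop(c,f)

1. drop(b,c)  →  {linked(b), linked(f), near(b), on(a), on(b), on(c)}
2. drop(c,f)  →  {linked(b), linked(c), linked(f), near(b), on(a), on(b), on(c), on(f)}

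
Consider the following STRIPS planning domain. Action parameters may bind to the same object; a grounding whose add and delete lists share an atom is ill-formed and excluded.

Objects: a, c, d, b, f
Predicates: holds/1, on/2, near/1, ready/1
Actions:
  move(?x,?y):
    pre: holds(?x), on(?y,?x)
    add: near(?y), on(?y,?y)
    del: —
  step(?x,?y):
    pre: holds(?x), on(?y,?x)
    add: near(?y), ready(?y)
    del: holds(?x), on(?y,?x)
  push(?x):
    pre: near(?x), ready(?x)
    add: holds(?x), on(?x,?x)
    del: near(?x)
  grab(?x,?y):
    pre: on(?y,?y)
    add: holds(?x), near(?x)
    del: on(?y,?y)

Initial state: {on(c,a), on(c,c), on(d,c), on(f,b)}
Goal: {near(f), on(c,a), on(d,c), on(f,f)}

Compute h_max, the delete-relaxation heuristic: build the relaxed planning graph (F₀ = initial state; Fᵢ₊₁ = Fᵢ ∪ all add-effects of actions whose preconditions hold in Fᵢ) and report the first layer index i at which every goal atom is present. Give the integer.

F0 = init (4 atoms)
F1 = F0 ∪ {holds(a), holds(b), holds(c), holds(d), holds(f), near(a), near(b), near(c), near(d), near(f)}  (14 atoms)
F2 = F1 ∪ {on(d,d), on(f,f), ready(c), ready(d), ready(f)}  (19 atoms)
goal ⊆ F2  ⇒  h_max = 2

2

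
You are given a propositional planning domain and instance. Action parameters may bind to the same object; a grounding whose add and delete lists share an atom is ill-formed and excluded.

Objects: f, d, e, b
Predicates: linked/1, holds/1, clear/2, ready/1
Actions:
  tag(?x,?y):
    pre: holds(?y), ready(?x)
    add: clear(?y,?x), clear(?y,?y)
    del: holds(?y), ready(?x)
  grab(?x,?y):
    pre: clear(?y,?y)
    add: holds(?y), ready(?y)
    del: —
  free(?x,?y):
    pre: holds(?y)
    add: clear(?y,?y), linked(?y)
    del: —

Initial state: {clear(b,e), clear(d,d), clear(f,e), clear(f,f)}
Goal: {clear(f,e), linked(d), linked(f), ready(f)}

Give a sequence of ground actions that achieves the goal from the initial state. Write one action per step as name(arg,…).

1. grab(f,f)  →  {clear(b,e), clear(d,d), clear(f,e), clear(f,f), holds(f), ready(f)}
2. grab(f,d)  →  {clear(b,e), clear(d,d), clear(f,e), clear(f,f), holds(d), holds(f), ready(d), ready(f)}
3. free(f,f)  →  {clear(b,e), clear(d,d), clear(f,e), clear(f,f), holds(d), holds(f), linked(f), ready(d), ready(f)}
4. free(f,d)  →  {clear(b,e), clear(d,d), clear(f,e), clear(f,f), holds(d), holds(f), linked(d), linked(f), ready(d), ready(f)}

grab(f,f); grab(f,d); free(f,f); free(f,d)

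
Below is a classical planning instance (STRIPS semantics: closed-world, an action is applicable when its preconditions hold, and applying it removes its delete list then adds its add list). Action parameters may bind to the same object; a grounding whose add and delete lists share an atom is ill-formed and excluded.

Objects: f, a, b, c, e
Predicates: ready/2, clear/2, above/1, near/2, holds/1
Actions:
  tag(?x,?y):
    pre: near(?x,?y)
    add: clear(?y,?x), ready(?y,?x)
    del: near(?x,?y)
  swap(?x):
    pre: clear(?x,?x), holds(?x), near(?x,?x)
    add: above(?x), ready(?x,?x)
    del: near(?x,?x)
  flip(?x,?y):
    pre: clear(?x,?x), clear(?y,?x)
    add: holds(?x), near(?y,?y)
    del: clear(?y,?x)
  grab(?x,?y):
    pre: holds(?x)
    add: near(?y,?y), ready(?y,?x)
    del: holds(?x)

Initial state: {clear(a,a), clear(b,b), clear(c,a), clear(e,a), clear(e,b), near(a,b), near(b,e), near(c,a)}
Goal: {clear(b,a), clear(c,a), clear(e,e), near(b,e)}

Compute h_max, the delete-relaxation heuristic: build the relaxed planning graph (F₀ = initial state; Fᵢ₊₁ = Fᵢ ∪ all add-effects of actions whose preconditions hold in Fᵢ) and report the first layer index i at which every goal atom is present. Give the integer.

2

F0 = init (8 atoms)
F1 = F0 ∪ {clear(a,c), clear(b,a), holds(a), holds(b), near(a,a), near(b,b), near(c,c), near(e,e), ready(a,c), ready(b,a), ready(e,b)}  (19 atoms)
F2 = F1 ∪ {above(a), above(b), clear(c,c), clear(e,e), near(f,f), ready(a,a), ready(a,b), ready(b,b), ready(c,a), ready(c,b), ready(c,c), ready(e,a), ready(e,e), ready(f,a), ready(f,b)}  (34 atoms)
goal ⊆ F2  ⇒  h_max = 2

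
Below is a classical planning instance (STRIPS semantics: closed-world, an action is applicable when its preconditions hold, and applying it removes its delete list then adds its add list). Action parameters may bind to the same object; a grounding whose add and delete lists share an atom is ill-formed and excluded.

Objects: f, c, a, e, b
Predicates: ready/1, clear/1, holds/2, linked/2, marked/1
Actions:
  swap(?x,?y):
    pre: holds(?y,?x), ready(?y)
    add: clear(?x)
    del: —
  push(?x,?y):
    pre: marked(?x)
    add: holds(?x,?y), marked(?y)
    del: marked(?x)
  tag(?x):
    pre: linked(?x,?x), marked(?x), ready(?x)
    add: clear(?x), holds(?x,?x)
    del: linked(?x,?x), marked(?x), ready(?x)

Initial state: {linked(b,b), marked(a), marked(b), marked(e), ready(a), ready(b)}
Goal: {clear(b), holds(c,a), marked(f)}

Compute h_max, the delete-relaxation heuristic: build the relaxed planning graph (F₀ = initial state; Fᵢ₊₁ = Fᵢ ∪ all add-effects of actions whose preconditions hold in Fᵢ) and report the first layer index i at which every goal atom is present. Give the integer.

F0 = init (6 atoms)
F1 = F0 ∪ {clear(b), holds(a,b), holds(a,c), holds(a,e), holds(a,f), holds(b,a), holds(b,b), holds(b,c), holds(b,e), holds(b,f), holds(e,a), holds(e,b), holds(e,c), holds(e,f), marked(c), marked(f)}  (22 atoms)
F2 = F1 ∪ {clear(a), clear(c), clear(e), clear(f), holds(c,a), holds(c,b), holds(c,e), holds(c,f), holds(f,a), holds(f,b), holds(f,c), holds(f,e)}  (34 atoms)
goal ⊆ F2  ⇒  h_max = 2

2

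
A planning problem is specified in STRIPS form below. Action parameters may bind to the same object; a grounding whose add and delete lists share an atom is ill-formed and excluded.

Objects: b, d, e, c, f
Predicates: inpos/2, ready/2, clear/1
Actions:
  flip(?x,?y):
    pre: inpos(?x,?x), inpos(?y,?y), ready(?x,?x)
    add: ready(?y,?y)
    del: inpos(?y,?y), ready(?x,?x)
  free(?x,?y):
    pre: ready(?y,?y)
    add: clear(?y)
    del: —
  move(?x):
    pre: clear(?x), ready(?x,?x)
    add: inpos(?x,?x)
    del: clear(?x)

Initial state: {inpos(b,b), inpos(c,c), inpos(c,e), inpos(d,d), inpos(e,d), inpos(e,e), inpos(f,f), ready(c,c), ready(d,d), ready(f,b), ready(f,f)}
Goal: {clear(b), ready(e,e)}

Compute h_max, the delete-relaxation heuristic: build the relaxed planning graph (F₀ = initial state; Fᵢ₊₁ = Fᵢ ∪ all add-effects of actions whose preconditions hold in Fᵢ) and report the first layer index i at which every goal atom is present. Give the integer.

F0 = init (11 atoms)
F1 = F0 ∪ {clear(c), clear(d), clear(f), ready(b,b), ready(e,e)}  (16 atoms)
F2 = F1 ∪ {clear(b), clear(e)}  (18 atoms)
goal ⊆ F2  ⇒  h_max = 2

2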